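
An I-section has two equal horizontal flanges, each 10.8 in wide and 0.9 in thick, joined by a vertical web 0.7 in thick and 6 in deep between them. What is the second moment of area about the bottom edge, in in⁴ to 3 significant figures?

I_base ≈ 605 in⁴

Decompose the section into non-overlapping parts with the origin at the bottom-left of its bounding rectangle.
Bottom flange: 10.8 × 0.9, A = 9.72 in², y = 0.45 in, Ī = 0.6561 in⁴.
Web: 0.7 × 6, A = 4.2 in², y = 3.9 in, Ī = 12.6 in⁴.
Top flange: 10.8 × 0.9, A = 9.72 in², y = 7.35 in, Ī = 0.6561 in⁴.
Transfer each piece to a horizontal axis along the bottom face using Ī + A·d² with d = y − 0:
  bottom flange: d = 0.45 in → contributes +2.6244 in⁴
  web: d = 3.9 in → contributes +76.482 in⁴
  top flange: d = 7.35 in → contributes +525.75 in⁴
Total I = 604.86 in⁴.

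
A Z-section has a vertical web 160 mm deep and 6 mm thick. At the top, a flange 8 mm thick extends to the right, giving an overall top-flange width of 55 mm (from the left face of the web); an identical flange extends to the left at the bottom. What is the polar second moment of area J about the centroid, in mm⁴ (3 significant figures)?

Break the section into simple shapes (no overlaps), measuring from the bottom-left corner of the bounding box.
Web: 6 × 160, A = 960 mm², y = 80 mm, Ī = 2 048 000 mm⁴.
Top flange (beyond web): 49 × 8, A = 392 mm², y = 156 mm, Ī = 2090.7 mm⁴.
Bottom flange (beyond web): 49 × 8, A = 392 mm², y = 4 mm, Ī = 2090.7 mm⁴.
Centroid: ȳ = ΣA·y / ΣA = 80 mm.
Transfer each piece to the centroidal x-axis using Ī + A·d² with d = y − 80:
  web: d = 0 mm → contributes +2 048 000 mm⁴
  top flange (beyond web): d = 76 mm → contributes +2 266 283 mm⁴
  bottom flange (beyond web): d = -76 mm → contributes +2 266 283 mm⁴
Total I = 6 580 565 mm⁴.
For the y-axis: x̄ = 52 mm.
Repeating about the centroidal y-axis gives I_y = 752 645 mm⁴.
Polar second moment: J = I_x + I_y = 7 333 211 mm⁴.

J ≈ 7.33 × 10⁶ mm⁴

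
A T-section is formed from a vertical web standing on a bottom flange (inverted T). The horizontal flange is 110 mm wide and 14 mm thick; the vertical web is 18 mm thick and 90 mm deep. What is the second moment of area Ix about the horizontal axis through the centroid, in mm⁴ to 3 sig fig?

Treat the section as a set of non-overlapping primitives; coordinates are from the bounding-box lower-left.
Flange: 110 × 14, A = 1 540 mm², y = 7 mm, Ī = 25 153 mm⁴.
Web: 18 × 90, A = 1 620 mm², y = 59 mm, Ī = 1 093 500 mm⁴.
Centroid: ȳ = ΣA·y / ΣA = 33.658 mm.
Transfer each piece to the horizontal axis through the centroid using Ī + A·d² with d = y − 33.658:
  flange: d = -26.658 mm → contributes +1 119 571 mm⁴
  web: d = 25.342 mm → contributes +2 133 873 mm⁴
Total I = 3 253 444 mm⁴.

Ix ≈ 3.25 × 10⁶ mm⁴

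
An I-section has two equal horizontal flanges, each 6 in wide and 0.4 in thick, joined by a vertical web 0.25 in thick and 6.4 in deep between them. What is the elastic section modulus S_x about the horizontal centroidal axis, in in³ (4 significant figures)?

S_x ≈ 16.95 in³

Split into non-overlapping primitives; take the origin at the lower-left of the bounding box.
Bottom flange: 6 × 0.4, A = 2.4 in², y = 0.2 in, Ī = 0.032 in⁴.
Web: 0.25 × 6.4, A = 1.6 in², y = 3.6 in, Ī = 5.46133 in⁴.
Top flange: 6 × 0.4, A = 2.4 in², y = 7 in, Ī = 0.032 in⁴.
By symmetry the centroid is at mid-height, ȳ = 3.6 in.
Transfer each piece to the horizontal centroidal axis using Ī + A·d² with d = y − 3.6:
  bottom flange: d = -3.4 in → contributes +27.776 in⁴
  web: d = 0 in → contributes +5.46133 in⁴
  top flange: d = 3.4 in → contributes +27.776 in⁴
Total I = 61.0133 in⁴.
Extreme fibre distance c = 3.6 in; S = I/c = 16.9481 in³.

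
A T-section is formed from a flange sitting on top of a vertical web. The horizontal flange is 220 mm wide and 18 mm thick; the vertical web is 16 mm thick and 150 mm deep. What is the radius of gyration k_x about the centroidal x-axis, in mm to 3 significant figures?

k_x ≈ 48.8 mm

Break the section into simple shapes (no overlaps), measuring from the bottom-left corner of the bounding box.
Flange: 220 × 18, A = 3 960 mm², y = 159 mm, Ī = 106 920 mm⁴.
Web: 16 × 150, A = 2 400 mm², y = 75 mm, Ī = 4 500 000 mm⁴.
Centroid: ȳ = ΣA·y / ΣA = 127.3 mm.
Transfer each piece to the centroidal x-axis using Ī + A·d² with d = y − 127.3:
  flange: d = 31.698 mm → contributes +4 085 811 mm⁴
  web: d = -52.302 mm → contributes +11 065 170 mm⁴
Total I = 15 150 980 mm⁴.
Radius of gyration: k = √(I/A) = √(15 150 980 / 6 360) = 48.808 mm.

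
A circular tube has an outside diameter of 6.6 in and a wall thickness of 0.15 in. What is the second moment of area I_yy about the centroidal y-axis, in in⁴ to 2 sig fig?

I_yy ≈ 16 in⁴

Decompose the section into non-overlapping parts with the origin at the bottom-left of its bounding rectangle.
Outer circle: ⌀6.6, A = 34.21 in², x = 3.3 in, Ī = 93.14 in⁴.
Bore (subtracted): ⌀6.3, A = 31.17 in², x = 3.3 in, Ī = 77.33 in⁴.
By symmetry the centroid is at mid-width, x̄ = 3.3 in.
All pieces are centred on the centroidal y-axis, so I = ΣĪ (holes subtracted) = 15.81 in⁴.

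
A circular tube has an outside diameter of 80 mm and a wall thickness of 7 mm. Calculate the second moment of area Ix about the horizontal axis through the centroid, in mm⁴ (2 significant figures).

Split into non-overlapping primitives; take the origin at the lower-left of the bounding box.
Outer circle: ⌀80, A = 5 027 mm², y = 40 mm, Ī = 2 010 619 mm⁴.
Bore (subtracted): ⌀66, A = 3 421 mm², y = 40 mm, Ī = 931 420 mm⁴.
By symmetry the centroid is at mid-height, ȳ = 40 mm.
All pieces are centred on the horizontal axis through the centroid, so I = ΣĪ (holes subtracted) = 1 079 199 mm⁴.

Ix ≈ 1.1 × 10⁶ mm⁴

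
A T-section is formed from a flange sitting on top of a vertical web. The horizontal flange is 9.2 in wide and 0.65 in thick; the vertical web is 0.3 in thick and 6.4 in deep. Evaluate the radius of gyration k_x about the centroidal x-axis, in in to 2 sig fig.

Decompose the section into non-overlapping parts with the origin at the bottom-left of its bounding rectangle.
Flange: 9.2 × 0.65, A = 5.98 in², y = 6.725 in, Ī = 0.2105 in⁴.
Web: 0.3 × 6.4, A = 1.92 in², y = 3.2 in, Ī = 6.554 in⁴.
Centroid: ȳ = ΣA·y / ΣA = 5.868 in.
Transfer each piece to the centroidal x-axis using Ī + A·d² with d = y − 5.868:
  flange: d = 0.8567 in → contributes +4.6 in⁴
  web: d = -2.668 in → contributes +20.22 in⁴
Total I = 24.82 in⁴.
Radius of gyration: k = √(I/A) = √(24.82 / 7.9) = 1.773 in.

k_x ≈ 1.8 in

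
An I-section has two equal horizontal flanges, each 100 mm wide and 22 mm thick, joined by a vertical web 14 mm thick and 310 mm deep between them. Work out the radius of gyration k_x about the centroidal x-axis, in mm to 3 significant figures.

k_x ≈ 134 mm

Treat the section as a set of non-overlapping primitives; coordinates are from the bounding-box lower-left.
Bottom flange: 100 × 22, A = 2 200 mm², y = 11 mm, Ī = 88 733 mm⁴.
Web: 14 × 310, A = 4 340 mm², y = 177 mm, Ī = 34 756 167 mm⁴.
Top flange: 100 × 22, A = 2 200 mm², y = 343 mm, Ī = 88 733 mm⁴.
By symmetry the centroid is at mid-height, ȳ = 177 mm.
Transfer each piece to the centroidal x-axis using Ī + A·d² with d = y − 177:
  bottom flange: d = -166 mm → contributes +60 711 933 mm⁴
  web: d = 0 mm → contributes +34 756 167 mm⁴
  top flange: d = 166 mm → contributes +60 711 933 mm⁴
Total I = 156 180 033 mm⁴.
Radius of gyration: k = √(I/A) = √(156 180 033 / 8 740) = 133.68 mm.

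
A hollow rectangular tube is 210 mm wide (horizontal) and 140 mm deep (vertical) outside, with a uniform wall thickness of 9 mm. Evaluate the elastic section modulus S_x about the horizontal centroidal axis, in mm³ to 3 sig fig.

Split into non-overlapping primitives; take the origin at the lower-left of the bounding box.
Outer rectangle: 210 × 140, A = 29 400 mm², y = 70 mm, Ī = 48 020 000 mm⁴.
Inner void (subtracted): 192 × 122, A = 23 424 mm², y = 70 mm, Ī = 29 053 568 mm⁴.
By symmetry the centroid is at mid-height, ȳ = 70 mm.
All pieces are centred on the horizontal centroidal axis, so I = ΣĪ (holes subtracted) = 18 966 432 mm⁴.
Extreme fibre distance c = 70 mm; S = I/c = 270 949 mm³.

S_x ≈ 2.71 × 10⁵ mm³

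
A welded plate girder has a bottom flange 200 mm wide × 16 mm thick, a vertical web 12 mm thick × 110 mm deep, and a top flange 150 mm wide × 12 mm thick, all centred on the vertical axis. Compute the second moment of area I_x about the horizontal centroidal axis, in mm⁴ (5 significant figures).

I_x ≈ 1.9486 × 10⁷ mm⁴

Treat the section as a set of non-overlapping primitives; coordinates are from the bounding-box lower-left.
Bottom plate: 200 × 16, A = 3 200 mm², y = 8 mm, Ī = 68266.67 mm⁴.
Web plate: 12 × 110, A = 1 320 mm², y = 71 mm, Ī = 1 331 000 mm⁴.
Top plate: 150 × 12, A = 1 800 mm², y = 132 mm, Ī = 21 600 mm⁴.
Centroid: ȳ = ΣA·y / ΣA = 56.47468 mm.
Transfer each piece to the horizontal centroidal axis using Ī + A·d² with d = y − 56.47468:
  bottom plate: d = -48.47468 mm → contributes +7 587 610 mm⁴
  web plate: d = 14.52532 mm → contributes +1 609 500 mm⁴
  top plate: d = 75.52532 mm → contributes +10 288 932 mm⁴
Total I = 19 486 043 mm⁴.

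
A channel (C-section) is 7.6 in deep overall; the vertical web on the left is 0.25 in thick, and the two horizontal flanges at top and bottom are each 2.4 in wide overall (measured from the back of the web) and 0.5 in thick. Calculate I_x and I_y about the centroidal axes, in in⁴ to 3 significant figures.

Split into non-overlapping primitives; take the origin at the lower-left of the bounding box.
Web: 0.25 × 7.6, A = 1.9 in², y = 3.8 in, Ī = 9.1453 in⁴.
Top flange (beyond web): 2.15 × 0.5, A = 1.075 in², y = 7.35 in, Ī = 0.022396 in⁴.
Bottom flange (beyond web): 2.15 × 0.5, A = 1.075 in², y = 0.25 in, Ī = 0.022396 in⁴.
By symmetry the centroid is at mid-height, ȳ = 3.8 in.
Transfer each piece to the centroidal x-axis using Ī + A·d² with d = y − 3.8:
  web: d = 0 in → contributes +9.1453 in⁴
  top flange (beyond web): d = 3.55 in → contributes +13.57 in⁴
  bottom flange (beyond web): d = -3.55 in → contributes +13.57 in⁴
Total I = 36.286 in⁴.
For the y-axis: x̄ = 0.76204 in.
Repeating about the centroidal y-axis gives I_y = 2.2905 in⁴.

I_x ≈ 36.3 in⁴, I_y ≈ 2.29 in⁴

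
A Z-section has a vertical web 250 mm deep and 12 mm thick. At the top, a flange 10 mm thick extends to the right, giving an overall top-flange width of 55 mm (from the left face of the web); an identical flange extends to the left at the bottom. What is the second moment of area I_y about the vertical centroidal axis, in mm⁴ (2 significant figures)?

I_y ≈ 8.2 × 10⁵ mm⁴

Decompose the section into non-overlapping parts with the origin at the bottom-left of its bounding rectangle.
Web: 12 × 250, A = 3 000 mm², x = 49 mm, Ī = 36 000 mm⁴.
Top flange (beyond web): 43 × 10, A = 430 mm², x = 76.5 mm, Ī = 66 256 mm⁴.
Bottom flange (beyond web): 43 × 10, A = 430 mm², x = 21.5 mm, Ī = 66 256 mm⁴.
Centroid: x̄ = ΣA·x / ΣA = 49 mm.
Transfer each piece to the vertical centroidal axis using Ī + A·d² with d = x − 49:
  web: d = 0 mm → contributes +36 000 mm⁴
  top flange (beyond web): d = 27.5 mm → contributes +391 443 mm⁴
  bottom flange (beyond web): d = -27.5 mm → contributes +391 443 mm⁴
Total I = 818 887 mm⁴.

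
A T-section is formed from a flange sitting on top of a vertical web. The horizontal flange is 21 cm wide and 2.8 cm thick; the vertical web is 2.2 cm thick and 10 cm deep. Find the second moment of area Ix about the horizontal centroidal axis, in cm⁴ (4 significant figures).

Ix ≈ 877.5 cm⁴

Decompose the section into non-overlapping parts with the origin at the bottom-left of its bounding rectangle.
Flange: 21 × 2.8, A = 58.8 cm², y = 11.4 cm, Ī = 38.416 cm⁴.
Web: 2.2 × 10, A = 22 cm², y = 5 cm, Ī = 183.333 cm⁴.
Centroid: ȳ = ΣA·y / ΣA = 9.65743 cm.
Transfer each piece to the horizontal centroidal axis using Ī + A·d² with d = y − 9.65743:
  flange: d = 1.74257 cm → contributes +216.966 cm⁴
  web: d = -4.65743 cm → contributes +660.549 cm⁴
Total I = 877.515 cm⁴.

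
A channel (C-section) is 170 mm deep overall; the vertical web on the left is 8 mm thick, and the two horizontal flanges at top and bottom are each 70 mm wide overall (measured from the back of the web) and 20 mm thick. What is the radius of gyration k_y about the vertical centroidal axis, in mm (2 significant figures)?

k_y ≈ 22 mm

Break the section into simple shapes (no overlaps), measuring from the bottom-left corner of the bounding box.
Web: 8 × 170, A = 1 360 mm², x = 4 mm, Ī = 7 253 mm⁴.
Top flange (beyond web): 62 × 20, A = 1 240 mm², x = 39 mm, Ī = 397 213 mm⁴.
Bottom flange (beyond web): 62 × 20, A = 1 240 mm², x = 39 mm, Ī = 397 213 mm⁴.
Centroid: x̄ = ΣA·x / ΣA = 26.6 mm.
Transfer each piece to the vertical centroidal axis using Ī + A·d² with d = x − 26.6:
  web: d = -22.6 mm → contributes +702 143 mm⁴
  top flange (beyond web): d = 12.4 mm → contributes +587 748 mm⁴
  bottom flange (beyond web): d = 12.4 mm → contributes +587 748 mm⁴
Total I = 1 877 638 mm⁴.
Radius of gyration: k = √(I/A) = √(1 877 638 / 3 840) = 22.11 mm.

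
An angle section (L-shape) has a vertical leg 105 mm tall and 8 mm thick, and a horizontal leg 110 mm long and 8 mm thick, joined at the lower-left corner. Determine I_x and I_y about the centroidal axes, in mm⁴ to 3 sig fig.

Treat the section as a set of non-overlapping primitives; coordinates are from the bounding-box lower-left.
Vertical leg: 8 × 105, A = 840 mm², y = 52.5 mm, Ī = 771 750 mm⁴.
Horizontal leg (remainder): 102 × 8, A = 816 mm², y = 4 mm, Ī = 4 352 mm⁴.
Centroid: ȳ = ΣA·y / ΣA = 28.601 mm.
Transfer each piece to the centroidal x-axis using Ī + A·d² with d = y − 28.601:
  vertical leg: d = 23.899 mm → contributes +1 251 508 mm⁴
  horizontal leg (remainder): d = -24.601 mm → contributes +498 221 mm⁴
Total I = 1 749 729 mm⁴.
For the y-axis: x̄ = 31.101 mm.
Repeating about the centroidal y-axis gives I_y = 1 964 039 mm⁴.

I_x ≈ 1.75 × 10⁶ mm⁴, I_y ≈ 1.96 × 10⁶ mm⁴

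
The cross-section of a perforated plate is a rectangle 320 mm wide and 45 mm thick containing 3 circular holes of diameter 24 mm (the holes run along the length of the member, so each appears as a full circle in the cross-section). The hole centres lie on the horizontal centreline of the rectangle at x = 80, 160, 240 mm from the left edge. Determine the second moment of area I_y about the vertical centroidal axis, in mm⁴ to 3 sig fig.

I_y ≈ 1.17 × 10⁸ mm⁴

Break the section into simple shapes (no overlaps), measuring from the bottom-left corner of the bounding box.
Plate: 320 × 45, A = 14 400 mm², x = 160 mm, Ī = 122 880 000 mm⁴.
Hole 1 (subtracted): ⌀24, A = 452.39 mm², x = 80 mm, Ī = 16 286 mm⁴.
Hole 2 (subtracted): ⌀24, A = 452.39 mm², x = 160 mm, Ī = 16 286 mm⁴.
Hole 3 (subtracted): ⌀24, A = 452.39 mm², x = 240 mm, Ī = 16 286 mm⁴.
By symmetry the centroid is at mid-width, x̄ = 160 mm.
Transfer each piece to the vertical centroidal axis using Ī + A·d² with d = x − 160:
  plate: d = 0 mm → contributes +122 880 000 mm⁴
  hole 1: d = -80 mm → contributes −2 911 578 mm⁴
  hole 2: d = 0 mm → contributes −16 286 mm⁴
  hole 3: d = 80 mm → contributes −2 911 578 mm⁴
Total I = 117 040 558 mm⁴.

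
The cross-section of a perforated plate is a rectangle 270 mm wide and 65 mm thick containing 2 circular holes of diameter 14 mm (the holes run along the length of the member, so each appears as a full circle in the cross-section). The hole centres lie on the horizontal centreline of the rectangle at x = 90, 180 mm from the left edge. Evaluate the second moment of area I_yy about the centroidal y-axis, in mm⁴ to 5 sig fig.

Break the section into simple shapes (no overlaps), measuring from the bottom-left corner of the bounding box.
Plate: 270 × 65, A = 17 550 mm², x = 135 mm, Ī = 106 616 250 mm⁴.
Hole 1 (subtracted): ⌀14, A = 153.938 mm², x = 90 mm, Ī = 1885.741 mm⁴.
Hole 2 (subtracted): ⌀14, A = 153.938 mm², x = 180 mm, Ī = 1885.741 mm⁴.
By symmetry the centroid is at mid-width, x̄ = 135 mm.
Transfer each piece to the centroidal y-axis using Ī + A·d² with d = x − 135:
  plate: d = 0 mm → contributes +106 616 250 mm⁴
  hole 1: d = -45 mm → contributes −313610.3 mm⁴
  hole 2: d = 45 mm → contributes −313610.3 mm⁴
Total I = 105 989 029 mm⁴.

I_yy ≈ 1.0599 × 10⁸ mm⁴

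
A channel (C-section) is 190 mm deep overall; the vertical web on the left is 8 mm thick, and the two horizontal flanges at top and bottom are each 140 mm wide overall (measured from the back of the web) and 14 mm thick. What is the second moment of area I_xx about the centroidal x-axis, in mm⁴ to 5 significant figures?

I_xx ≈ 3.3255 × 10⁷ mm⁴

Split into non-overlapping primitives; take the origin at the lower-left of the bounding box.
Web: 8 × 190, A = 1 520 mm², y = 95 mm, Ī = 4 572 667 mm⁴.
Top flange (beyond web): 132 × 14, A = 1 848 mm², y = 183 mm, Ī = 30 184 mm⁴.
Bottom flange (beyond web): 132 × 14, A = 1 848 mm², y = 7 mm, Ī = 30 184 mm⁴.
By symmetry the centroid is at mid-height, ȳ = 95 mm.
Transfer each piece to the centroidal x-axis using Ī + A·d² with d = y − 95:
  web: d = 0 mm → contributes +4 572 667 mm⁴
  top flange (beyond web): d = 88 mm → contributes +14 341 096 mm⁴
  bottom flange (beyond web): d = -88 mm → contributes +14 341 096 mm⁴
Total I = 33 254 859 mm⁴.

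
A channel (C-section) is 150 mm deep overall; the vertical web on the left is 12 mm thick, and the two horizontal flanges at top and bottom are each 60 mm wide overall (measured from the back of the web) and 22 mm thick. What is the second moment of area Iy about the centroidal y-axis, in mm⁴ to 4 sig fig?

Iy ≈ 1.302 × 10⁶ mm⁴

Split into non-overlapping primitives; take the origin at the lower-left of the bounding box.
Web: 12 × 150, A = 1 800 mm², x = 6 mm, Ī = 21 600 mm⁴.
Top flange (beyond web): 48 × 22, A = 1 056 mm², x = 36 mm, Ī = 202 752 mm⁴.
Bottom flange (beyond web): 48 × 22, A = 1 056 mm², x = 36 mm, Ī = 202 752 mm⁴.
Centroid: x̄ = ΣA·x / ΣA = 22.1963 mm.
Transfer each piece to the centroidal y-axis using Ī + A·d² with d = x − 22.1963:
  web: d = -16.1963 mm → contributes +493 777 mm⁴
  top flange (beyond web): d = 13.8037 mm → contributes +403 964 mm⁴
  bottom flange (beyond web): d = 13.8037 mm → contributes +403 964 mm⁴
Total I = 1 301 705 mm⁴.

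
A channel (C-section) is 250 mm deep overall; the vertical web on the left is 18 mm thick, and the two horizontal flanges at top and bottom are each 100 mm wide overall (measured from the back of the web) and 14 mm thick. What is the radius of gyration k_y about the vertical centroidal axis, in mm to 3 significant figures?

k_y ≈ 27.7 mm

Decompose the section into non-overlapping parts with the origin at the bottom-left of its bounding rectangle.
Web: 18 × 250, A = 4 500 mm², x = 9 mm, Ī = 121 500 mm⁴.
Top flange (beyond web): 82 × 14, A = 1 148 mm², x = 59 mm, Ī = 643 263 mm⁴.
Bottom flange (beyond web): 82 × 14, A = 1 148 mm², x = 59 mm, Ī = 643 263 mm⁴.
Centroid: x̄ = ΣA·x / ΣA = 25.892 mm.
Transfer each piece to the vertical centroidal axis using Ī + A·d² with d = x − 25.892:
  web: d = -16.892 mm → contributes +1 405 573 mm⁴
  top flange (beyond web): d = 33.108 mm → contributes +1 901 609 mm⁴
  bottom flange (beyond web): d = 33.108 mm → contributes +1 901 609 mm⁴
Total I = 5 208 790 mm⁴.
Radius of gyration: k = √(I/A) = √(5 208 790 / 6 796) = 27.685 mm.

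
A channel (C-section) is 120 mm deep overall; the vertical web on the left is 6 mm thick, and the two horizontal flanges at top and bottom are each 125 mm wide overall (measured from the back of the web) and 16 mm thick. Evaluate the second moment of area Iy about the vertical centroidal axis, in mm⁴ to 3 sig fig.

Split into non-overlapping primitives; take the origin at the lower-left of the bounding box.
Web: 6 × 120, A = 720 mm², x = 3 mm, Ī = 2 160 mm⁴.
Top flange (beyond web): 119 × 16, A = 1 904 mm², x = 65.5 mm, Ī = 2 246 879 mm⁴.
Bottom flange (beyond web): 119 × 16, A = 1 904 mm², x = 65.5 mm, Ī = 2 246 879 mm⁴.
Centroid: x̄ = ΣA·x / ΣA = 55.562 mm.
Transfer each piece to the vertical centroidal axis using Ī + A·d² with d = x − 55.562:
  web: d = -52.562 mm → contributes +1 991 338 mm⁴
  top flange (beyond web): d = 9.9382 mm → contributes +2 434 931 mm⁴
  bottom flange (beyond web): d = 9.9382 mm → contributes +2 434 931 mm⁴
Total I = 6 861 200 mm⁴.

Iy ≈ 6.86 × 10⁶ mm⁴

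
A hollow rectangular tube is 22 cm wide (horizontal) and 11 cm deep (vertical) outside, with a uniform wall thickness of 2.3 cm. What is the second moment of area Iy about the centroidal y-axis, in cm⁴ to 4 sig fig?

Iy ≈ 6951 cm⁴

Decompose the section into non-overlapping parts with the origin at the bottom-left of its bounding rectangle.
Outer rectangle: 22 × 11, A = 242 cm², x = 11 cm, Ī = 9760.67 cm⁴.
Inner void (subtracted): 17.4 × 6.4, A = 111.36 cm², x = 11 cm, Ī = 2809.61 cm⁴.
By symmetry the centroid is at mid-width, x̄ = 11 cm.
All pieces are centred on the centroidal y-axis, so I = ΣĪ (holes subtracted) = 6951.05 cm⁴.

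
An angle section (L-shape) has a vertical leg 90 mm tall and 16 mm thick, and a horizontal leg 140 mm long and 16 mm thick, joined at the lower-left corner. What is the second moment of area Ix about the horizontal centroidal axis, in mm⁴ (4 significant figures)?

Split into non-overlapping primitives; take the origin at the lower-left of the bounding box.
Vertical leg: 16 × 90, A = 1 440 mm², y = 45 mm, Ī = 972 000 mm⁴.
Horizontal leg (remainder): 124 × 16, A = 1 984 mm², y = 8 mm, Ī = 42325.3 mm⁴.
Centroid: ȳ = ΣA·y / ΣA = 23.5607 mm.
Transfer each piece to the horizontal centroidal axis using Ī + A·d² with d = y − 23.5607:
  vertical leg: d = 21.4393 mm → contributes +1 633 884 mm⁴
  horizontal leg (remainder): d = -15.5607 mm → contributes +522 725 mm⁴
Total I = 2 156 609 mm⁴.

Ix ≈ 2.157 × 10⁶ mm⁴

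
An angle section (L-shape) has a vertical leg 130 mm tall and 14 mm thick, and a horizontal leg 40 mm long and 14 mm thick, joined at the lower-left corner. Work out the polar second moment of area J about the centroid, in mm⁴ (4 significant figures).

J ≈ 3.761 × 10⁶ mm⁴

Decompose the section into non-overlapping parts with the origin at the bottom-left of its bounding rectangle.
Vertical leg: 14 × 130, A = 1 820 mm², y = 65 mm, Ī = 2 563 167 mm⁴.
Horizontal leg (remainder): 26 × 14, A = 364 mm², y = 7 mm, Ī = 5945.33 mm⁴.
Centroid: ȳ = ΣA·y / ΣA = 55.3333 mm.
Transfer each piece to the centroidal x-axis using Ī + A·d² with d = y − 55.3333:
  vertical leg: d = 9.66667 mm → contributes +2 733 236 mm⁴
  horizontal leg (remainder): d = -48.3333 mm → contributes +856 290 mm⁴
Total I = 3 589 525 mm⁴.
For the y-axis: x̄ = 10.3333 mm.
Repeating about the centroidal y-axis gives I_y = 171 565 mm⁴.
Polar second moment: J = I_x + I_y = 3 761 091 mm⁴.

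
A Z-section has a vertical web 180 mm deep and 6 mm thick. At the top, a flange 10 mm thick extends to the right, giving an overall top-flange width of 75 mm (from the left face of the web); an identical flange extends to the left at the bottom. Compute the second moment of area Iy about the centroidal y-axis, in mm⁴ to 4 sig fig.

Iy ≈ 2.491 × 10⁶ mm⁴

Split into non-overlapping primitives; take the origin at the lower-left of the bounding box.
Web: 6 × 180, A = 1 080 mm², x = 72 mm, Ī = 3 240 mm⁴.
Top flange (beyond web): 69 × 10, A = 690 mm², x = 109.5 mm, Ī = 273 758 mm⁴.
Bottom flange (beyond web): 69 × 10, A = 690 mm², x = 34.5 mm, Ī = 273 758 mm⁴.
Centroid: x̄ = ΣA·x / ΣA = 72 mm.
Transfer each piece to the centroidal y-axis using Ī + A·d² with d = x − 72:
  web: d = 0 mm → contributes +3 240 mm⁴
  top flange (beyond web): d = 37.5 mm → contributes +1 244 070 mm⁴
  bottom flange (beyond web): d = -37.5 mm → contributes +1 244 070 mm⁴
Total I = 2 491 380 mm⁴.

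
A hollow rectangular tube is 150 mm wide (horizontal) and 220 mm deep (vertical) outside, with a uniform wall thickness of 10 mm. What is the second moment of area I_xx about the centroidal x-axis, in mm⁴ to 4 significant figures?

Split into non-overlapping primitives; take the origin at the lower-left of the bounding box.
Outer rectangle: 150 × 220, A = 33 000 mm², y = 110 mm, Ī = 133 100 000 mm⁴.
Inner void (subtracted): 130 × 200, A = 26 000 mm², y = 110 mm, Ī = 86 666 667 mm⁴.
By symmetry the centroid is at mid-height, ȳ = 110 mm.
All pieces are centred on the centroidal x-axis, so I = ΣĪ (holes subtracted) = 46 433 333 mm⁴.

I_xx ≈ 4.643 × 10⁷ mm⁴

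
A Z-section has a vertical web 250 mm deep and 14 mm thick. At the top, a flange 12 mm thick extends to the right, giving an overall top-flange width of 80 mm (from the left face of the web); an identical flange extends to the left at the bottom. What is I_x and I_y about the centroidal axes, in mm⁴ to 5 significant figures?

Split into non-overlapping primitives; take the origin at the lower-left of the bounding box.
Web: 14 × 250, A = 3 500 mm², y = 125 mm, Ī = 18 229 167 mm⁴.
Top flange (beyond web): 66 × 12, A = 792 mm², y = 244 mm, Ī = 9 504 mm⁴.
Bottom flange (beyond web): 66 × 12, A = 792 mm², y = 6 mm, Ī = 9 504 mm⁴.
Centroid: ȳ = ΣA·y / ΣA = 125 mm.
Transfer each piece to the centroidal x-axis using Ī + A·d² with d = y − 125:
  web: d = 0 mm → contributes +18 229 167 mm⁴
  top flange (beyond web): d = 119 mm → contributes +11 225 016 mm⁴
  bottom flange (beyond web): d = -119 mm → contributes +11 225 016 mm⁴
Total I = 40 679 199 mm⁴.
For the y-axis: x̄ = 73 mm.
Repeating about the centroidal y-axis gives I_y = 3 166 559 mm⁴.

I_x ≈ 4.0679 × 10⁷ mm⁴, I_y ≈ 3.1666 × 10⁶ mm⁴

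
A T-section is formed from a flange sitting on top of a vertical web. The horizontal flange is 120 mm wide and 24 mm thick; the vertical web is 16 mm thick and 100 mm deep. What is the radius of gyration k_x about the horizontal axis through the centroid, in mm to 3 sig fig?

Split into non-overlapping primitives; take the origin at the lower-left of the bounding box.
Flange: 120 × 24, A = 2 880 mm², y = 112 mm, Ī = 138 240 mm⁴.
Web: 16 × 100, A = 1 600 mm², y = 50 mm, Ī = 1 333 333 mm⁴.
Centroid: ȳ = ΣA·y / ΣA = 89.857 mm.
Transfer each piece to the horizontal axis through the centroid using Ī + A·d² with d = y − 89.857:
  flange: d = 22.143 mm → contributes +1 550 322 mm⁴
  web: d = -39.857 mm → contributes +3 875 080 mm⁴
Total I = 5 425 402 mm⁴.
Radius of gyration: k = √(I/A) = √(5 425 402 / 4 480) = 34.8 mm.

k_x ≈ 34.8 mm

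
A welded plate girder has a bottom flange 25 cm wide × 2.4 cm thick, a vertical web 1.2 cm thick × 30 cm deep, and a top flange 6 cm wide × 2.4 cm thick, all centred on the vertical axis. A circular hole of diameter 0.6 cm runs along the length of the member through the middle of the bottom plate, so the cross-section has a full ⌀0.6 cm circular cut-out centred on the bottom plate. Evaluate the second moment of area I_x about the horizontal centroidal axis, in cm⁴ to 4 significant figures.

I_x ≈ 1.729 × 10⁴ cm⁴

Split into non-overlapping primitives; take the origin at the lower-left of the bounding box.
Bottom plate: 25 × 2.4, A = 60 cm², y = 1.2 cm, Ī = 28.8 cm⁴.
Web plate: 1.2 × 30, A = 36 cm², y = 17.4 cm, Ī = 2 700 cm⁴.
Top plate: 6 × 2.4, A = 14.4 cm², y = 33.6 cm, Ī = 6.912 cm⁴.
Hole (subtracted): ⌀0.6, A = 0.282743 cm², y = 1.2 cm, Ī = 0.00636173 cm⁴.
Centroid: ȳ = ΣA·y / ΣA = 10.7331 cm.
Transfer each piece to the horizontal centroidal axis using Ī + A·d² with d = y − 10.7331:
  bottom plate: d = -9.53311 cm → contributes +5481.61 cm⁴
  web plate: d = 6.66689 cm → contributes +4300.11 cm⁴
  top plate: d = 22.8669 cm → contributes +7536.59 cm⁴
  hole: d = -9.53311 cm → contributes −25.7021 cm⁴
Total I = 17292.6 cm⁴.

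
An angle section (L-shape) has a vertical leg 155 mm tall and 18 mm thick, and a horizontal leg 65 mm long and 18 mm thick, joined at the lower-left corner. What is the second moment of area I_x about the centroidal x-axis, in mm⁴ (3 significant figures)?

Decompose the section into non-overlapping parts with the origin at the bottom-left of its bounding rectangle.
Vertical leg: 18 × 155, A = 2 790 mm², y = 77.5 mm, Ī = 5 585 813 mm⁴.
Horizontal leg (remainder): 47 × 18, A = 846 mm², y = 9 mm, Ī = 22 842 mm⁴.
Centroid: ȳ = ΣA·y / ΣA = 61.562 mm.
Transfer each piece to the centroidal x-axis using Ī + A·d² with d = y − 61.562:
  vertical leg: d = 15.938 mm → contributes +6 294 538 mm⁴
  horizontal leg (remainder): d = -52.562 mm → contributes +2 360 130 mm⁴
Total I = 8 654 668 mm⁴.

I_x ≈ 8.65 × 10⁶ mm⁴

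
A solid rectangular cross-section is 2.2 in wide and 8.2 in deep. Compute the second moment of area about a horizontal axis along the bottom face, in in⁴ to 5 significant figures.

The section: 2.2 × 8.2, A = 18.04 in², y = 4.1 in, Ī = 101.0841 in⁴.
Transfer it to the bottom edge using Ī + A·d² with d = y − 0:
  the section: d = 4.1 in → contributes +404.3365 in⁴
Total I = 404.3365 in⁴.

I_base ≈ 404.34 in⁴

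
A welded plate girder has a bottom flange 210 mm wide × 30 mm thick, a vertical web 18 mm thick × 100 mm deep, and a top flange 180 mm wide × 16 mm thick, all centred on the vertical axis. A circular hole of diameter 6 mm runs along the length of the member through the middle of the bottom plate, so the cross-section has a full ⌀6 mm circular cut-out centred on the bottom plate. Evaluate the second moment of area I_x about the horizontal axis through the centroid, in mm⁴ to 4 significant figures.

I_x ≈ 3.293 × 10⁷ mm⁴

Break the section into simple shapes (no overlaps), measuring from the bottom-left corner of the bounding box.
Bottom plate: 210 × 30, A = 6 300 mm², y = 15 mm, Ī = 472 500 mm⁴.
Web plate: 18 × 100, A = 1 800 mm², y = 80 mm, Ī = 1 500 000 mm⁴.
Top plate: 180 × 16, A = 2 880 mm², y = 138 mm, Ī = 61 440 mm⁴.
Hole (subtracted): ⌀6, A = 28.2743 mm², y = 15 mm, Ī = 63.6173 mm⁴.
Centroid: ȳ = ΣA·y / ΣA = 58.0288 mm.
Transfer each piece to the horizontal axis through the centroid using Ī + A·d² with d = y − 58.0288:
  bottom plate: d = -43.0288 mm → contributes +12 136 828 mm⁴
  web plate: d = 21.9712 mm → contributes +2 368 918 mm⁴
  top plate: d = 79.9712 mm → contributes +18 480 155 mm⁴
  hole: d = -43.0288 mm → contributes −52 413 mm⁴
Total I = 32 933 488 mm⁴.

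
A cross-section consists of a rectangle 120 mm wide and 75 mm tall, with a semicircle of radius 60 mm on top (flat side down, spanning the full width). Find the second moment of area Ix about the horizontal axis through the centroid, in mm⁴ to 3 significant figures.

Decompose the section into non-overlapping parts with the origin at the bottom-left of its bounding rectangle.
Rectangular body: 120 × 75, A = 9 000 mm², y = 37.5 mm, Ī = 4 218 750 mm⁴.
Semicircular cap: semicircle r = 60, A = 5654.9 mm², y = 100.46 mm, Ī = 1 422 450 mm⁴.
Centroid: ȳ = ΣA·y / ΣA = 61.796 mm.
Transfer each piece to the horizontal axis through the centroid using Ī + A·d² with d = y − 61.796:
  rectangular body: d = -24.296 mm → contributes +9 531 496 mm⁴
  semicircular cap: d = 38.669 mm → contributes +9 877 948 mm⁴
Total I = 19 409 444 mm⁴.

Ix ≈ 1.94 × 10⁷ mm⁴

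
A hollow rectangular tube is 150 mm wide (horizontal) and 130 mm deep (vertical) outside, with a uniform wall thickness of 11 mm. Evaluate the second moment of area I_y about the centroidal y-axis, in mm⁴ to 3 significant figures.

I_y ≈ 1.77 × 10⁷ mm⁴

Treat the section as a set of non-overlapping primitives; coordinates are from the bounding-box lower-left.
Outer rectangle: 150 × 130, A = 19 500 mm², x = 75 mm, Ī = 36 562 500 mm⁴.
Inner void (subtracted): 128 × 108, A = 13 824 mm², x = 75 mm, Ī = 18 874 368 mm⁴.
By symmetry the centroid is at mid-width, x̄ = 75 mm.
All pieces are centred on the centroidal y-axis, so I = ΣĪ (holes subtracted) = 17 688 132 mm⁴.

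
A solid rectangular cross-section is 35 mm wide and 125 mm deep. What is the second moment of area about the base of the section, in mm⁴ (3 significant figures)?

I_base ≈ 2.28 × 10⁷ mm⁴

The section: 35 × 125, A = 4 375 mm², y = 62.5 mm, Ī = 5 696 615 mm⁴.
Transfer it to the base of the section using Ī + A·d² with d = y − 0:
  the section: d = 62.5 mm → contributes +22 786 458 mm⁴
Total I = 22 786 458 mm⁴.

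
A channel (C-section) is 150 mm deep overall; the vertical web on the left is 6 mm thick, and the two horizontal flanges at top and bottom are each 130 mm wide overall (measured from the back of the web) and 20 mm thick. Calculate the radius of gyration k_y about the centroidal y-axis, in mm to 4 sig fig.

k_y ≈ 40.43 mm

Split into non-overlapping primitives; take the origin at the lower-left of the bounding box.
Web: 6 × 150, A = 900 mm², x = 3 mm, Ī = 2 700 mm⁴.
Top flange (beyond web): 124 × 20, A = 2 480 mm², x = 68 mm, Ī = 3 177 707 mm⁴.
Bottom flange (beyond web): 124 × 20, A = 2 480 mm², x = 68 mm, Ī = 3 177 707 mm⁴.
Centroid: x̄ = ΣA·x / ΣA = 58.0171 mm.
Transfer each piece to the centroidal y-axis using Ī + A·d² with d = x − 58.0171:
  web: d = -55.0171 mm → contributes +2 726 890 mm⁴
  top flange (beyond web): d = 9.98294 mm → contributes +3 424 861 mm⁴
  bottom flange (beyond web): d = 9.98294 mm → contributes +3 424 861 mm⁴
Total I = 9 576 612 mm⁴.
Radius of gyration: k = √(I/A) = √(9 576 612 / 5 860) = 40.4257 mm.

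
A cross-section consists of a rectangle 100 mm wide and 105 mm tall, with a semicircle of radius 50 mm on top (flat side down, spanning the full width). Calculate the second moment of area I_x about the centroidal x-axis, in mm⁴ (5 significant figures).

I_x ≈ 2.5866 × 10⁷ mm⁴

Break the section into simple shapes (no overlaps), measuring from the bottom-left corner of the bounding box.
Rectangular body: 100 × 105, A = 10 500 mm², y = 52.5 mm, Ī = 9 646 875 mm⁴.
Semicircular cap: semicircle r = 50, A = 3926.991 mm², y = 126.2207 mm, Ī = 685 981 mm⁴.
Centroid: ȳ = ΣA·y / ΣA = 72.56658 mm.
Transfer each piece to the centroidal x-axis using Ī + A·d² with d = y − 72.56658:
  rectangular body: d = -20.06658 mm → contributes +13 874 885 mm⁴
  semicircular cap: d = 53.65408 mm → contributes +11 990 846 mm⁴
Total I = 25 865 731 mm⁴.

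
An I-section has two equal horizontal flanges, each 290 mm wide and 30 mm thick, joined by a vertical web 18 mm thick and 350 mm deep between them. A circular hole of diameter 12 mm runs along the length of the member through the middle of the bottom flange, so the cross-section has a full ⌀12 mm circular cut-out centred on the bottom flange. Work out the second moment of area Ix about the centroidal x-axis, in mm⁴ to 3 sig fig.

Break the section into simple shapes (no overlaps), measuring from the bottom-left corner of the bounding box.
Bottom flange: 290 × 30, A = 8 700 mm², y = 15 mm, Ī = 652 500 mm⁴.
Web: 18 × 350, A = 6 300 mm², y = 205 mm, Ī = 64 312 500 mm⁴.
Top flange: 290 × 30, A = 8 700 mm², y = 395 mm, Ī = 652 500 mm⁴.
Hole (subtracted): ⌀12, A = 113.1 mm², y = 15 mm, Ī = 1017.9 mm⁴.
Centroid: ȳ = ΣA·y / ΣA = 205.91 mm.
Transfer each piece to the centroidal x-axis using Ī + A·d² with d = y − 205.91:
  bottom flange: d = -190.91 mm → contributes +317 741 603 mm⁴
  web: d = -0.91103 mm → contributes +64 317 729 mm⁴
  top flange: d = 189.09 mm → contributes +311 717 839 mm⁴
  hole: d = -190.91 mm → contributes −4 123 079 mm⁴
Total I = 689 654 092 mm⁴.

Ix ≈ 6.90 × 10⁸ mm⁴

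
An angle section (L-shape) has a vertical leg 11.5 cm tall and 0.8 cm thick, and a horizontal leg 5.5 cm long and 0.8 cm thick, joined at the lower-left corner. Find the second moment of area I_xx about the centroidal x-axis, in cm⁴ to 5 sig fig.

Treat the section as a set of non-overlapping primitives; coordinates are from the bounding-box lower-left.
Vertical leg: 0.8 × 11.5, A = 9.2 cm², y = 5.75 cm, Ī = 101.3917 cm⁴.
Horizontal leg (remainder): 4.7 × 0.8, A = 3.76 cm², y = 0.4 cm, Ī = 0.2005333 cm⁴.
Centroid: ȳ = ΣA·y / ΣA = 4.19784 cm.
Transfer each piece to the centroidal x-axis using Ī + A·d² with d = y − 4.19784:
  vertical leg: d = 1.55216 cm → contributes +123.5563 cm⁴
  horizontal leg (remainder): d = -3.79784 cm → contributes +54.43321 cm⁴
Total I = 177.9895 cm⁴.

I_xx ≈ 177.99 cm⁴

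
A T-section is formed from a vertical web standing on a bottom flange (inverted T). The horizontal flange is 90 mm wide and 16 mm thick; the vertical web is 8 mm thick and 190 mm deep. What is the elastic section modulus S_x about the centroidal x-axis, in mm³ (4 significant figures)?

S_x ≈ 8.579 × 10⁴ mm³

Split into non-overlapping primitives; take the origin at the lower-left of the bounding box.
Flange: 90 × 16, A = 1 440 mm², y = 8 mm, Ī = 30 720 mm⁴.
Web: 8 × 190, A = 1 520 mm², y = 111 mm, Ī = 4 572 667 mm⁴.
Centroid: ȳ = ΣA·y / ΣA = 60.8919 mm.
Transfer each piece to the centroidal x-axis using Ī + A·d² with d = y − 60.8919:
  flange: d = -52.8919 mm → contributes +4 059 195 mm⁴
  web: d = 50.1081 mm → contributes +8 389 117 mm⁴
Total I = 12 448 312 mm⁴.
Extreme fibre distance c = 145.108 mm; S = I/c = 85786.5 mm³.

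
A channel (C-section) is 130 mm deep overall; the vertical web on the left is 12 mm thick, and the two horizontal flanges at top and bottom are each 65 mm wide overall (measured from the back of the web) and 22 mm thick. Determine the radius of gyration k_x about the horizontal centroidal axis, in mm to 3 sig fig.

k_x ≈ 48.3 mm

Treat the section as a set of non-overlapping primitives; coordinates are from the bounding-box lower-left.
Web: 12 × 130, A = 1 560 mm², y = 65 mm, Ī = 2 197 000 mm⁴.
Top flange (beyond web): 53 × 22, A = 1 166 mm², y = 119 mm, Ī = 47 029 mm⁴.
Bottom flange (beyond web): 53 × 22, A = 1 166 mm², y = 11 mm, Ī = 47 029 mm⁴.
By symmetry the centroid is at mid-height, ȳ = 65 mm.
Transfer each piece to the horizontal centroidal axis using Ī + A·d² with d = y − 65:
  web: d = 0 mm → contributes +2 197 000 mm⁴
  top flange (beyond web): d = 54 mm → contributes +3 447 085 mm⁴
  bottom flange (beyond web): d = -54 mm → contributes +3 447 085 mm⁴
Total I = 9 091 169 mm⁴.
Radius of gyration: k = √(I/A) = √(9 091 169 / 3 892) = 48.331 mm.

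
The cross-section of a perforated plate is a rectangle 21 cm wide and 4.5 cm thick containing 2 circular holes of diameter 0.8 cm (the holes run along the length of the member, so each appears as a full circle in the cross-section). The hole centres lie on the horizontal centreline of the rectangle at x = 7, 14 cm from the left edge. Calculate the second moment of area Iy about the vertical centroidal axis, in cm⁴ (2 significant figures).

Iy ≈ 3500 cm⁴

Treat the section as a set of non-overlapping primitives; coordinates are from the bounding-box lower-left.
Plate: 21 × 4.5, A = 94.5 cm², x = 10.5 cm, Ī = 3 473 cm⁴.
Hole 1 (subtracted): ⌀0.8, A = 0.5027 cm², x = 7 cm, Ī = 0.02011 cm⁴.
Hole 2 (subtracted): ⌀0.8, A = 0.5027 cm², x = 14 cm, Ī = 0.02011 cm⁴.
By symmetry the centroid is at mid-width, x̄ = 10.5 cm.
Transfer each piece to the vertical centroidal axis using Ī + A·d² with d = x − 10.5:
  plate: d = 0 cm → contributes +3 473 cm⁴
  hole 1: d = -3.5 cm → contributes −6.178 cm⁴
  hole 2: d = 3.5 cm → contributes −6.178 cm⁴
Total I = 3 461 cm⁴.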